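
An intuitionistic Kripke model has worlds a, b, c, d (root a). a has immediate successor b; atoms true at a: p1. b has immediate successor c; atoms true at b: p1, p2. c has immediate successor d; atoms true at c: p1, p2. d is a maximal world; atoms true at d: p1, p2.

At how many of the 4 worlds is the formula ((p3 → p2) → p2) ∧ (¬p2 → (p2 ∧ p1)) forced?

a: does not force it — a ⊮ ((p3 → p2) → p2) ∧ (¬p2 → (p2 ∧ p1)) since a fails (p3 → p2) → p2.
b: forces it.
c: forces it.
d: forces it.
Worlds forcing the formula: {b, c, d}.

3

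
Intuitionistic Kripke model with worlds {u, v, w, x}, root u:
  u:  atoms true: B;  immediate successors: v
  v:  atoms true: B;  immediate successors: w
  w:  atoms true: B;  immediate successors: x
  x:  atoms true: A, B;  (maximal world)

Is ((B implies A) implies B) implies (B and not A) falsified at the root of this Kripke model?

u does not force ((B implies A) implies B) implies (B and not A): already at u itself, u forces (B implies A) implies B but u does not force B and not A.
u does not force B and not A since u fails not A.
So the root u does not force ((B implies A) implies B) implies (B and not A); the model is a countermodel.

Yes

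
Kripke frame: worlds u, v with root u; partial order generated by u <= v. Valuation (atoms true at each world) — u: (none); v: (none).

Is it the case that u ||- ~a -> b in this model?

u ||-/- ~a -> b: already at u itself, u ||- ~a but u ||-/- b.
u lacks atom b, so u ||-/- b.

No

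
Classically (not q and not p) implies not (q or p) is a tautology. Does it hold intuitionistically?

Yes

This is a constructively valid De Morgan direction (conjunction of negations to negated disjunction), which is intuitionistically derivable.
If both not q and not p hold at a world, no accessible world forces q or forces p, so none forces q or p.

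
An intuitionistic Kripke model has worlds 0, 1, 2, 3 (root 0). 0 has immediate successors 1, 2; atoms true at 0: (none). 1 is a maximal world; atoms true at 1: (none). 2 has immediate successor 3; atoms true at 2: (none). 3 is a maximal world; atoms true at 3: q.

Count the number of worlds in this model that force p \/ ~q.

1

0: does not force it — 0 ||-/- p \/ ~q: neither disjunct is forced at 0.
1: forces it.
2: does not force it.
3: does not force it.
Worlds forcing the formula: {1}.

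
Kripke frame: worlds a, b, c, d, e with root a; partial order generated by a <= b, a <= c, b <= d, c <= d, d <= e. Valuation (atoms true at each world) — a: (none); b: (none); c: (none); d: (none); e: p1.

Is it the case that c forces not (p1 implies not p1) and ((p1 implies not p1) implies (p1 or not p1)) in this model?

Yes

c forces not (p1 implies not p1) and ((p1 implies not p1) implies (p1 or not p1)) since c forces both conjuncts.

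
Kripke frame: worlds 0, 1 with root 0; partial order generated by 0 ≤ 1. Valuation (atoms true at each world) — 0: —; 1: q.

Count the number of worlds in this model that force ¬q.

0: does not force it — 0 ⊮ ¬q since 1 is accessible from 0 and 1 ⊩ q.
1: does not force it.
Worlds forcing the formula: { }.

0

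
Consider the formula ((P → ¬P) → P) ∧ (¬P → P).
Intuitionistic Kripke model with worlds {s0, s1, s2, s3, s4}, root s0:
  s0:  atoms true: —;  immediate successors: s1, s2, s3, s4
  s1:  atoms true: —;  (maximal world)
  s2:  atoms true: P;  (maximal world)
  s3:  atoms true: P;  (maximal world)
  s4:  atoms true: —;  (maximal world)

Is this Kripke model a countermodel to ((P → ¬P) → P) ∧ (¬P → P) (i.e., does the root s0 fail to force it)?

s0 ⊮ ((P → ¬P) → P) ∧ (¬P → P) since s0 fails (P → ¬P) → P.
So the root s0 does not force ((P → ¬P) → P) ∧ (¬P → P); the model is a countermodel.

Yes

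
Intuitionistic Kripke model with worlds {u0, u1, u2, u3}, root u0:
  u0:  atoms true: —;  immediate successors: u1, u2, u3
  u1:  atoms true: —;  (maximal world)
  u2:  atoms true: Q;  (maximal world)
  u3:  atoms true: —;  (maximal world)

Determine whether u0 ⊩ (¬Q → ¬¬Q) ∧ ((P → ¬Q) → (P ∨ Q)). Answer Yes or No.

No

u0 ⊮ (¬Q → ¬¬Q) ∧ ((P → ¬Q) → (P ∨ Q)) since u0 fails ¬Q → ¬¬Q.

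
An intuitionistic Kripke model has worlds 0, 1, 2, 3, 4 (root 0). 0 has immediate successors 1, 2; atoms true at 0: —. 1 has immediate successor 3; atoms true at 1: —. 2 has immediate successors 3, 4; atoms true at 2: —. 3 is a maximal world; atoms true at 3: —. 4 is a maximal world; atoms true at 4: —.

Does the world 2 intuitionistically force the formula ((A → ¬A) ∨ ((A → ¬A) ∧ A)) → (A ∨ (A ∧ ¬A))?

2 ⊮ ((A → ¬A) ∨ ((A → ¬A) ∧ A)) → (A ∨ (A ∧ ¬A)): already at 2 itself, 2 ⊩ (A → ¬A) ∨ ((A → ¬A) ∧ A) but 2 ⊮ A ∨ (A ∧ ¬A).
2 ⊮ A ∨ (A ∧ ¬A): neither disjunct is forced at 2.
2 lacks atom A, so 2 ⊮ A.

No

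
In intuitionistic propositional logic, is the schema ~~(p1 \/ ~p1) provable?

This is the double negation of excluded middle, which is intuitionistically derivable.
Assuming ~(p1 \/ ~p1): from p1 we'd get p1 \/ ~p1, so ~p1; but then p1 \/ ~p1 again — contradiction. Hence ~~(p1 \/ ~p1).

Yes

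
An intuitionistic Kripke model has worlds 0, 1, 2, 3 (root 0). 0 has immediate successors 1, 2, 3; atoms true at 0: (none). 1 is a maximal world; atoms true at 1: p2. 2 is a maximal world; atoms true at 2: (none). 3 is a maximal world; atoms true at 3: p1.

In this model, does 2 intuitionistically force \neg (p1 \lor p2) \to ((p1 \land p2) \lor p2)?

No

2 \nVdash \neg (p1 \lor p2) \to ((p1 \land p2) \lor p2): already at 2 itself, 2 \Vdash \neg (p1 \lor p2) but 2 \nVdash (p1 \land p2) \lor p2.
2 \nVdash (p1 \land p2) \lor p2: neither disjunct is forced at 2.
2 \nVdash p1 \land p2 since 2 fails p1.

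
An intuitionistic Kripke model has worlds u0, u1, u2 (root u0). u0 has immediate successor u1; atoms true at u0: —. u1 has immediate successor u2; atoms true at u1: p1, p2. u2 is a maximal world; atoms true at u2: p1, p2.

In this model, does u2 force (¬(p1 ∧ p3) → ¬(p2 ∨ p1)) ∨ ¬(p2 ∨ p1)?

No

u2 ⊮ (¬(p1 ∧ p3) → ¬(p2 ∨ p1)) ∨ ¬(p2 ∨ p1): neither disjunct is forced at u2.
u2 ⊮ ¬(p1 ∧ p3) → ¬(p2 ∨ p1): already at u2 itself, u2 ⊩ ¬(p1 ∧ p3) but u2 ⊮ ¬(p2 ∨ p1).
u2 ⊮ ¬(p2 ∨ p1) since u2 is accessible from u2 and u2 ⊩ p2 ∨ p1.
u2 ⊩ p2 ∨ p1 via the disjunct p2.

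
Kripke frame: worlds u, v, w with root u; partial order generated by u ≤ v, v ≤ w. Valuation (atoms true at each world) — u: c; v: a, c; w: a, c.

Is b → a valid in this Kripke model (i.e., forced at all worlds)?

Yes

u ⊩ b → a vacuously: no world accessible from u forces the antecedent b.
Since the root u forces b → a and forcing is persistent (monotone upward), every world forces it.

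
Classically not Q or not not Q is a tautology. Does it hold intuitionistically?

No

This is the weak law of excluded middle, which is not intuitionistically valid.
A Kripke countermodel: worlds u0, u1, u2; order generated by u0 <= u1, u0 <= u2; atoms true at each world — u0:{}; u1:{Q}; u2:{}.
u0 does not force not Q or not not Q: neither disjunct is forced at u0.
u0 does not force not Q since u1 is accessible from u0 and u1 forces Q.
So the root u0 does not force the formula.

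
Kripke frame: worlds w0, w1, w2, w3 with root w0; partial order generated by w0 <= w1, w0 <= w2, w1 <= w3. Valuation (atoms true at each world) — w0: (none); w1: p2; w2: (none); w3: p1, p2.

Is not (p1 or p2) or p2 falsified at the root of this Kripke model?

Yes

w0 does not force not (p1 or p2) or p2: neither disjunct is forced at w0.
w0 does not force not (p1 or p2) since w1 is accessible from w0 and w1 forces p1 or p2.
w1 forces p1 or p2 via the disjunct p2.
So the root w0 does not force not (p1 or p2) or p2; the model is a countermodel.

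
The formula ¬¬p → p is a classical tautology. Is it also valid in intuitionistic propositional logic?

This is double-negation elimination, which is not intuitionistically valid.
A Kripke countermodel: worlds u, v; order generated by u ≤ v; atoms true at each world — u:{}; v:{p}.
u ⊮ ¬¬p → p: already at u itself, u ⊩ ¬¬p but u ⊮ p.
u lacks atom p, so u ⊮ p.
So the root u does not force the formula.

No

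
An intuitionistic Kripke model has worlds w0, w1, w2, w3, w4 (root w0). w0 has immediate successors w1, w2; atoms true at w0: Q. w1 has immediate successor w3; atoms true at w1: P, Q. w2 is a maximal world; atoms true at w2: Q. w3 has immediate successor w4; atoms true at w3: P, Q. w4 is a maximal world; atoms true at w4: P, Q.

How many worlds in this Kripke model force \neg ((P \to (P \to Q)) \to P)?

w0: does not force it — w0 \nVdash \neg ((P \to (P \to Q)) \to P) since w1 is accessible from w0 and w1 \Vdash (P \to (P \to Q)) \to P.
w1: does not force it.
w2: forces it.
w3: does not force it.
w4: does not force it.
Worlds forcing the formula: {w2}.

1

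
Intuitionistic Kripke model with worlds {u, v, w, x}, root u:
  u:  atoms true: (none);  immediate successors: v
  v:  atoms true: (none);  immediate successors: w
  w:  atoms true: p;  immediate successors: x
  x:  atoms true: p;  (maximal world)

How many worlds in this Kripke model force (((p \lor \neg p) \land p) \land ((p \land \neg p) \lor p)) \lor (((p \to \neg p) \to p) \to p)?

u: does not force it — u \nVdash (((p \lor \neg p) \land p) \land ((p \land \neg p) \lor p)) \lor (((p \to \neg p) \to p) \to p): neither disjunct is forced at u.
v: does not force it.
w: forces it.
x: forces it.
Worlds forcing the formula: {w, x}.

2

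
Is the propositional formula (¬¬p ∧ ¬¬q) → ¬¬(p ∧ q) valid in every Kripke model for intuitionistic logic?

Yes

This is the distribution of double negation over conjunction, which is intuitionistically derivable.
Assume ¬¬p, ¬¬q, and ¬(p ∧ q). From p we'd get ¬q (since p ∧ q is refuted), contradicting ¬¬q; so ¬p, contradicting ¬¬p.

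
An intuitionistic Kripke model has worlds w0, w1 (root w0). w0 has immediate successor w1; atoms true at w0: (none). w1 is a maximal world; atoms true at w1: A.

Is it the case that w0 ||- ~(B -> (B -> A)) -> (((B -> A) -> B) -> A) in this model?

w0 ||- ~(B -> (B -> A)) -> (((B -> A) -> B) -> A) vacuously: no world accessible from w0 forces the antecedent ~(B -> (B -> A)).

Yes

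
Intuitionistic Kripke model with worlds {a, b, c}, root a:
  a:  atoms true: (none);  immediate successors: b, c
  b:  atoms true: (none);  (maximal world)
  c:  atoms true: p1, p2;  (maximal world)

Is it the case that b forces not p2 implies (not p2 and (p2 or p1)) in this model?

b does not force not p2 implies (not p2 and (p2 or p1)): already at b itself, b forces not p2 but b does not force not p2 and (p2 or p1).
b does not force not p2 and (p2 or p1) since b fails p2 or p1.

No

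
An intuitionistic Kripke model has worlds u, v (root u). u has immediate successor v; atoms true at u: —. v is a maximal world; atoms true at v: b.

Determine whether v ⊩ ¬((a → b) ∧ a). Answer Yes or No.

Yes

v ⊩ ¬((a → b) ∧ a): no world accessible from v forces (a → b) ∧ a.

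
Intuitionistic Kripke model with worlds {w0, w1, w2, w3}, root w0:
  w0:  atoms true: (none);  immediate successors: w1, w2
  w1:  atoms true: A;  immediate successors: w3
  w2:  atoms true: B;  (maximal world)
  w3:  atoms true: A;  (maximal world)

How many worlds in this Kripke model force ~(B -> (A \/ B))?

0

w0: does not force it — w0 ||-/- ~(B -> (A \/ B)) since w0 is accessible from w0 and w0 ||- B -> (A \/ B).
w1: does not force it — w1 ||-/- ~(B -> (A \/ B)) since w1 is accessible from w1 and w1 ||- B -> (A \/ B).
w2: does not force it.
w3: does not force it.
Worlds forcing the formula: { }.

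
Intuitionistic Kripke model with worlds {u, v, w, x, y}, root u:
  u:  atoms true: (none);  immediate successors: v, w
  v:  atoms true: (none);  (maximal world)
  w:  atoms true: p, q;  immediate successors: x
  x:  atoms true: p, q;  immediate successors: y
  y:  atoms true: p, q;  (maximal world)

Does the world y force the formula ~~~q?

y ||-/- ~~~q since y is accessible from y and y ||- ~~q.
y ||- ~~q: no world accessible from y forces ~q.

No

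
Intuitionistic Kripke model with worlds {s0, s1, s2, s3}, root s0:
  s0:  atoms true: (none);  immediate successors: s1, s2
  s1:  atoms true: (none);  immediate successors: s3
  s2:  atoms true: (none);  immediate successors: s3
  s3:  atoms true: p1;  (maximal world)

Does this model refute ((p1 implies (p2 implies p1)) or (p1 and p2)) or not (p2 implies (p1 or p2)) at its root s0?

No

s0 forces ((p1 implies (p2 implies p1)) or (p1 and p2)) or not (p2 implies (p1 or p2)) via the disjunct (p1 implies (p2 implies p1)) or (p1 and p2).
So the root s0 forces ((p1 implies (p2 implies p1)) or (p1 and p2)) or not (p2 implies (p1 or p2)); the model is not a countermodel.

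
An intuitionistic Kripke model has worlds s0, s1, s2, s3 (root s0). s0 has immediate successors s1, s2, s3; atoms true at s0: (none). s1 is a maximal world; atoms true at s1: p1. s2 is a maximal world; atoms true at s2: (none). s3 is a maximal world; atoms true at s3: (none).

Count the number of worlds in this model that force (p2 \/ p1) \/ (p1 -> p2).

s0: does not force it — s0 ||-/- (p2 \/ p1) \/ (p1 -> p2): neither disjunct is forced at s0.
s1: forces it.
s2: forces it.
s3: forces it.
Worlds forcing the formula: {s1, s2, s3}.

3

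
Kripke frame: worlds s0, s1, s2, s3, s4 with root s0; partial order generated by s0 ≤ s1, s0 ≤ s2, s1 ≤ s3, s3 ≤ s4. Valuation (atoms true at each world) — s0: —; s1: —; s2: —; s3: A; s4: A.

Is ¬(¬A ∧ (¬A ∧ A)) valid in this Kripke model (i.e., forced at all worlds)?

s0 ⊩ ¬(¬A ∧ (¬A ∧ A)): no world accessible from s0 forces ¬A ∧ (¬A ∧ A).
Since the root s0 forces ¬(¬A ∧ (¬A ∧ A)) and forcing is persistent (monotone upward), every world forces it.

Yes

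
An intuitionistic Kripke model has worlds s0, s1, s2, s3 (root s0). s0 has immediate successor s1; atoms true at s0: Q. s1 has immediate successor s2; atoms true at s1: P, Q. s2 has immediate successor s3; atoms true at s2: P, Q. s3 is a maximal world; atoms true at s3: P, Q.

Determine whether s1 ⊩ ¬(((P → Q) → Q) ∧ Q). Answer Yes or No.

No

s1 ⊮ ¬(((P → Q) → Q) ∧ Q) since s1 is accessible from s1 and s1 ⊩ ((P → Q) → Q) ∧ Q.
s1 ⊩ ((P → Q) → Q) ∧ Q since s1 forces both conjuncts.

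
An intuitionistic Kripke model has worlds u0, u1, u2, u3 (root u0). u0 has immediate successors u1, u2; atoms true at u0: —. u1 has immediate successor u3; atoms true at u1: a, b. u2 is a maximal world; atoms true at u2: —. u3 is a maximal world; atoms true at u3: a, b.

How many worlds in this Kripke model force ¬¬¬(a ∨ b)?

1

u0: does not force it — u0 ⊮ ¬¬¬(a ∨ b) since u1 is accessible from u0 and u1 ⊩ ¬¬(a ∨ b).
u1: does not force it.
u2: forces it.
u3: does not force it.
Worlds forcing the formula: {u2}.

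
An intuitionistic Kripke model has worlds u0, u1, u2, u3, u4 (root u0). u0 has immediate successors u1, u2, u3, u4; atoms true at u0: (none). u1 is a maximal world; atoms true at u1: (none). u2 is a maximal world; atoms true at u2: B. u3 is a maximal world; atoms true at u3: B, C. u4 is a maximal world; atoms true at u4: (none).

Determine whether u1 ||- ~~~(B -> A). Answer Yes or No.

u1 ||-/- ~~~(B -> A) since u1 is accessible from u1 and u1 ||- ~~(B -> A).
u1 ||- ~~(B -> A): no world accessible from u1 forces ~(B -> A).

No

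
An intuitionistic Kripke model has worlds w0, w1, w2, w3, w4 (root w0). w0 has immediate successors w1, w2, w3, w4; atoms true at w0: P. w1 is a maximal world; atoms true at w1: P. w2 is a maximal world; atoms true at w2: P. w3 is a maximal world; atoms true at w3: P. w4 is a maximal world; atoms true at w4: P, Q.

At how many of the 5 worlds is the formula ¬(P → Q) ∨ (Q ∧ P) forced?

w0: does not force it — w0 ⊮ ¬(P → Q) ∨ (Q ∧ P): neither disjunct is forced at w0.
w1: forces it.
w2: forces it.
w3: forces it.
w4: forces it.
Worlds forcing the formula: {w1, w2, w3, w4}.

4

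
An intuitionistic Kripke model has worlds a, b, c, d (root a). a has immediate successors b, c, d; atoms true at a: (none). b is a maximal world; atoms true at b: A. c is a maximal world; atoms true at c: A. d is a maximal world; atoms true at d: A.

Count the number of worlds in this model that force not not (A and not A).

a: does not force it — a does not force not not (A and not A) since a is accessible from a and a forces not (A and not A).
b: does not force it — b does not force not not (A and not A) since b is accessible from b and b forces not (A and not A).
c: does not force it — c does not force not not (A and not A) since c is accessible from c and c forces not (A and not A).
d: does not force it.
Worlds forcing the formula: { }.

0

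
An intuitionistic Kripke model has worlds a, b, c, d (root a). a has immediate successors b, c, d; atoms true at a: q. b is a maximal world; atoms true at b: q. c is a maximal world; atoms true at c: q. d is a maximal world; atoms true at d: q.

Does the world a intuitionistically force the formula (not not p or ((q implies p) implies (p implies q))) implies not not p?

a does not force (not not p or ((q implies p) implies (p implies q))) implies not not p: already at a itself, a forces not not p or ((q implies p) implies (p implies q)) but a does not force not not p.
a does not force not not p since a is accessible from a and a forces not p.
a forces not p: no world accessible from a forces p.

No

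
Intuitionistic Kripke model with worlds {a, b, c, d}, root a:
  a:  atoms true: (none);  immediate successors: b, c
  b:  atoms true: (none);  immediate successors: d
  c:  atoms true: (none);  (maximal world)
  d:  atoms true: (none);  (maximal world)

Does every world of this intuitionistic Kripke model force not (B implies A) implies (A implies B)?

Yes

a forces not (B implies A) implies (A implies B) vacuously: no world accessible from a forces the antecedent not (B implies A).
Since the root a forces not (B implies A) implies (A implies B) and forcing is persistent (monotone upward), every world forces it.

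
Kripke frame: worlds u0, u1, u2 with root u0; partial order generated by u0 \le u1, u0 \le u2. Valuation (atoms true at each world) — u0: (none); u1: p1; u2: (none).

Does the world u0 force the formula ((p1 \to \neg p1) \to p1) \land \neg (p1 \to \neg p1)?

u0 \nVdash ((p1 \to \neg p1) \to p1) \land \neg (p1 \to \neg p1) since u0 fails (p1 \to \neg p1) \to p1.

No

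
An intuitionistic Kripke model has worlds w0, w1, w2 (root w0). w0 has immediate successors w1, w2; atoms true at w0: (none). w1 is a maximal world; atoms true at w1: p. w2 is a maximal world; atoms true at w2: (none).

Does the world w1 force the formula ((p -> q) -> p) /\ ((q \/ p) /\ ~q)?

w1 ||- ((p -> q) -> p) /\ ((q \/ p) /\ ~q) since w1 forces both conjuncts.

Yes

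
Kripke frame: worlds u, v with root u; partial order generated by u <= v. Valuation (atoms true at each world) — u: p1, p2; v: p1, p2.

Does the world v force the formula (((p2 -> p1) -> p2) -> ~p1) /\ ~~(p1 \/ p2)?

v ||-/- (((p2 -> p1) -> p2) -> ~p1) /\ ~~(p1 \/ p2) since v fails ((p2 -> p1) -> p2) -> ~p1.

No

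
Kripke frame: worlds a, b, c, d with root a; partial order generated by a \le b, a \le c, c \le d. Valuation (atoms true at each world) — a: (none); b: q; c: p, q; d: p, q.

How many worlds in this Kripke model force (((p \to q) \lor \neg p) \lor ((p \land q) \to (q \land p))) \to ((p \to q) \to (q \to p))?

2

a: does not force it — a \nVdash (((p \to q) \lor \neg p) \lor ((p \land q) \to (q \land p))) \to ((p \to q) \to (q \to p)): already at a itself, a \Vdash ((p \to q) \lor \neg p) \lor ((p \land q) \to (q \land p)) but a \nVdash (p \to q) \to (q \to p).
b: does not force it — b \nVdash (((p \to q) \lor \neg p) \lor ((p \land q) \to (q \land p))) \to ((p \to q) \to (q \to p)): already at b itself, b \Vdash ((p \to q) \lor \neg p) \lor ((p \land q) \to (q \land p)) but b \nVdash (p \to q) \to (q \to p).
c: forces it.
d: forces it.
Worlds forcing the formula: {c, d}.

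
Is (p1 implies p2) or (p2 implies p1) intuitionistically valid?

This is the Gödel–Dummett linearity axiom, which is not intuitionistically valid.
A Kripke countermodel: worlds 0, 1, 2; order generated by 0 <= 1, 0 <= 2; atoms true at each world — 0:{}; 1:{p1}; 2:{p2}.
0 does not force (p1 implies p2) or (p2 implies p1): neither disjunct is forced at 0.
0 does not force p1 implies p2: at the accessible world 1, 1 forces p1 but 1 does not force p2.
1 lacks atom p2, so 1 does not force p2.
So the root 0 does not force the formula.

No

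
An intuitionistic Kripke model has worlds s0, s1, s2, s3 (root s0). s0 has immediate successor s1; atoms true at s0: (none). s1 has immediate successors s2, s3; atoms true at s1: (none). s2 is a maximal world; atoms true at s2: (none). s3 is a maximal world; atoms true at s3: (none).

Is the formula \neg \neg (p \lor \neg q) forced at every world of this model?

Yes

s0 \Vdash \neg \neg (p \lor \neg q): no world accessible from s0 forces \neg (p \lor \neg q).
Since the root s0 forces \neg \neg (p \lor \neg q) and forcing is persistent (monotone upward), every world forces it.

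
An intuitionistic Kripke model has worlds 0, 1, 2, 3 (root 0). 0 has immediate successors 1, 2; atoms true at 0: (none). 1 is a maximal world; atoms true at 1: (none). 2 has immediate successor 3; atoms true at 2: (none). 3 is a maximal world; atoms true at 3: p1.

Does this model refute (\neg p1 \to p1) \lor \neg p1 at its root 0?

Yes

0 \nVdash (\neg p1 \to p1) \lor \neg p1: neither disjunct is forced at 0.
0 \nVdash \neg p1 \to p1: at the accessible world 1, 1 \Vdash \neg p1 but 1 \nVdash p1.
1 lacks atom p1, so 1 \nVdash p1.
So the root 0 does not force (\neg p1 \to p1) \lor \neg p1; the model is a countermodel.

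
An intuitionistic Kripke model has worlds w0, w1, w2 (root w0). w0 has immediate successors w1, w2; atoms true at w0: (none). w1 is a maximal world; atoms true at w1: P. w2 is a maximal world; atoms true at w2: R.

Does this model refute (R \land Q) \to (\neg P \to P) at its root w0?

w0 \Vdash (R \land Q) \to (\neg P \to P) vacuously: no world accessible from w0 forces the antecedent R \land Q.
So the root w0 forces (R \land Q) \to (\neg P \to P); the model is not a countermodel.

No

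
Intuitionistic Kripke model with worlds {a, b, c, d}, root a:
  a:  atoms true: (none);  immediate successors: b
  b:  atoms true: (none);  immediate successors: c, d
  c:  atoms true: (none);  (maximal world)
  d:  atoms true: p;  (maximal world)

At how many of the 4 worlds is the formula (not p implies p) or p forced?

1

a: does not force it — a does not force (not p implies p) or p: neither disjunct is forced at a.
b: does not force it — b does not force (not p implies p) or p: neither disjunct is forced at b.
c: does not force it — c does not force (not p implies p) or p: neither disjunct is forced at c.
d: forces it.
Worlds forcing the formula: {d}.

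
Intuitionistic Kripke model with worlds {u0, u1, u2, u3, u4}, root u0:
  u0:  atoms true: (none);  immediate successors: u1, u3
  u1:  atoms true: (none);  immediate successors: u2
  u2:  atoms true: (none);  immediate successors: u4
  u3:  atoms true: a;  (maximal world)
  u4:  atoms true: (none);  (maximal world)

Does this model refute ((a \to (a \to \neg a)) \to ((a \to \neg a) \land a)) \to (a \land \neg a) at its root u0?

u0 \nVdash ((a \to (a \to \neg a)) \to ((a \to \neg a) \land a)) \to (a \land \neg a): at the accessible world u3, u3 \Vdash (a \to (a \to \neg a)) \to ((a \to \neg a) \land a) but u3 \nVdash a \land \neg a.
u3 \nVdash a \land \neg a since u3 fails \neg a.
So the root u0 does not force ((a \to (a \to \neg a)) \to ((a \to \neg a) \land a)) \to (a \land \neg a); the model is a countermodel.

Yes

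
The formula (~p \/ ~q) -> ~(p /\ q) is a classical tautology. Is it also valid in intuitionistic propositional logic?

Yes

This is a constructively valid De Morgan direction (disjunction of negations to negated conjunction), which is intuitionistically derivable.
If ~p holds at a world then no accessible world forces p, hence none forces p /\ q; likewise for ~q.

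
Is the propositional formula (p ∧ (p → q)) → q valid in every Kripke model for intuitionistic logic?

This is modus ponens in implicational form, which is intuitionistically derivable.
If a world forces p and p → q, then applying the implication at that world (which is accessible from itself) gives q.

Yes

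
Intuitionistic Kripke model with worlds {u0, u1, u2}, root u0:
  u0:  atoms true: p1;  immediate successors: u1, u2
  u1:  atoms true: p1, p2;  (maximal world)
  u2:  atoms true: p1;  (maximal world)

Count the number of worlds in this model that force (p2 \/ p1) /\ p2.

1

u0: does not force it — u0 ||-/- (p2 \/ p1) /\ p2 since u0 fails p2.
u1: forces it.
u2: does not force it.
Worlds forcing the formula: {u1}.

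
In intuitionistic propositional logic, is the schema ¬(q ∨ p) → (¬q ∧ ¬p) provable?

This is a constructively valid De Morgan direction (negated disjunction to conjunction of negations), which is intuitionistically derivable.
From ¬(q ∨ p): if q held then q ∨ p would, contradiction — so ¬q; similarly ¬p.

Yes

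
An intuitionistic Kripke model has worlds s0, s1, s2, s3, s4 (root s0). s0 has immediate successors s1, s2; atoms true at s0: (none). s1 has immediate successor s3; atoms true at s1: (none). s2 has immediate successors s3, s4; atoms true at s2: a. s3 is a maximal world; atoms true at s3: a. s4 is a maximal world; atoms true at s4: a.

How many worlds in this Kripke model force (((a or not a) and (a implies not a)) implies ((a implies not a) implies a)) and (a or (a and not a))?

3

s0: does not force it — s0 does not force (((a or not a) and (a implies not a)) implies ((a implies not a) implies a)) and (a or (a and not a)) since s0 fails a or (a and not a).
s1: does not force it.
s2: forces it.
s3: forces it.
s4: forces it.
Worlds forcing the formula: {s2, s3, s4}.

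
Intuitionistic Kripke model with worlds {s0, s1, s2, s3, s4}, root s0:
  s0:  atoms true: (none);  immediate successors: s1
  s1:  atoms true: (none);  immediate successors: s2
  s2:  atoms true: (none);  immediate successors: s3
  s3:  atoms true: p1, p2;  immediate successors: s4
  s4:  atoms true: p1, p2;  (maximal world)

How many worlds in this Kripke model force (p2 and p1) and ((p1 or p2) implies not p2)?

s0: does not force it — s0 does not force (p2 and p1) and ((p1 or p2) implies not p2) since s0 fails p2 and p1.
s1: does not force it.
s2: does not force it.
s3: does not force it.
s4: does not force it.
Worlds forcing the formula: { }.

0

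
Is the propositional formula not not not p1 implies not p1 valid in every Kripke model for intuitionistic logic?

This is triple-negation reduction, which is intuitionistically derivable.
Assume not not not p1 and suppose p1. Then not not p1 (double-negation introduction), contradicting not not not p1. So not p1.

Yes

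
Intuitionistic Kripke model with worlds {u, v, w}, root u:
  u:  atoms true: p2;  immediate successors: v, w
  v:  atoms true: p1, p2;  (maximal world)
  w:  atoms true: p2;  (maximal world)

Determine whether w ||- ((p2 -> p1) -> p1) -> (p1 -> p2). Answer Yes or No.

w ||- ((p2 -> p1) -> p1) -> (p1 -> p2): every world accessible from w that forces (p2 -> p1) -> p1 (namely w) also forces p1 -> p2.

Yes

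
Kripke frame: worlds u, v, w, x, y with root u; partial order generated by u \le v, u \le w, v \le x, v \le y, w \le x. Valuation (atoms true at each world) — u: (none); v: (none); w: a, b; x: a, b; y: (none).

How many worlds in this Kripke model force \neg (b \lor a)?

1

u: does not force it — u \nVdash \neg (b \lor a) since w is accessible from u and w \Vdash b \lor a.
v: does not force it — v \nVdash \neg (b \lor a) since x is accessible from v and x \Vdash b \lor a.
w: does not force it.
x: does not force it.
y: forces it.
Worlds forcing the formula: {y}.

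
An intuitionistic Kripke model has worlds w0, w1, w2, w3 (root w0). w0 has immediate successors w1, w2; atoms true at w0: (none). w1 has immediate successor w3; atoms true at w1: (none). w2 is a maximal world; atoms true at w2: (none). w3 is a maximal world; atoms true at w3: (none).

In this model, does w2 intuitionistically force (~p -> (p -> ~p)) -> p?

No

w2 ||-/- (~p -> (p -> ~p)) -> p: already at w2 itself, w2 ||- ~p -> (p -> ~p) but w2 ||-/- p.
w2 lacks atom p, so w2 ||-/- p.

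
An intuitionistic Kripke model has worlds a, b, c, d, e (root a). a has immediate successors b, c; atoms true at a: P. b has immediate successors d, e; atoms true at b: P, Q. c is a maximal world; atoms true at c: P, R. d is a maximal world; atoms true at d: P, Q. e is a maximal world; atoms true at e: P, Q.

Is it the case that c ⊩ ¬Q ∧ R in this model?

Yes

c ⊩ ¬Q ∧ R since c forces both conjuncts.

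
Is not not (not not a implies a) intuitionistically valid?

This is the double negation of double-negation elimination, which is intuitionistically derivable.
By Glivenko's theorem the double negation of any classical propositional tautology is intuitionistically provable; not not a implies a is classically a tautology.

Yes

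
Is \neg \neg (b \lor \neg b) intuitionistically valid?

Yes

This is the double negation of excluded middle, which is intuitionistically derivable.
Assuming \neg (b \lor \neg b): from b we'd get b \lor \neg b, so \neg b; but then b \lor \neg b again — contradiction. Hence \neg \neg (b \lor \neg b).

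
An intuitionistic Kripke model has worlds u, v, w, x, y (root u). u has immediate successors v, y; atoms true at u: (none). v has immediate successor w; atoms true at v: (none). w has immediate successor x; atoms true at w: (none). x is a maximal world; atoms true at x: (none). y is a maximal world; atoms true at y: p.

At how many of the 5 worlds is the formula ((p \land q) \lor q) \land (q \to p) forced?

u: does not force it — u \nVdash ((p \land q) \lor q) \land (q \to p) since u fails (p \land q) \lor q.
v: does not force it — v \nVdash ((p \land q) \lor q) \land (q \to p) since v fails (p \land q) \lor q.
w: does not force it — w \nVdash ((p \land q) \lor q) \land (q \to p) since w fails (p \land q) \lor q.
x: does not force it.
y: does not force it.
Worlds forcing the formula: { }.

0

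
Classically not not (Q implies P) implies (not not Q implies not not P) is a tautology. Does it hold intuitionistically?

Yes

This is the distribution of double negation over implication, which is intuitionistically derivable.
Assume not not (Q implies P) and not not Q; suppose not P. Then Q implies P would give not Q (by contraposition), contradicting not not Q; so not (Q implies P), contradicting not not (Q implies P). Hence not not P.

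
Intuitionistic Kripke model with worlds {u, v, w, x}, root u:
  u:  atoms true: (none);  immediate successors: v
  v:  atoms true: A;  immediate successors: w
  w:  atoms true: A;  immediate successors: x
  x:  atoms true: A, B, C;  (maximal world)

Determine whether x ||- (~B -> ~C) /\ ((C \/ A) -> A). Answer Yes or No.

Yes

x ||- (~B -> ~C) /\ ((C \/ A) -> A) since x forces both conjuncts.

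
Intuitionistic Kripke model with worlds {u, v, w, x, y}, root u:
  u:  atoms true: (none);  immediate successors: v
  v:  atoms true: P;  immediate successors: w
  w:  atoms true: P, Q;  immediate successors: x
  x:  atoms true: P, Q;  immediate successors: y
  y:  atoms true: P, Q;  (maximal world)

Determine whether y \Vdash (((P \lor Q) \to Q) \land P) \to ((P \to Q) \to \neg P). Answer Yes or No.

y \nVdash (((P \lor Q) \to Q) \land P) \to ((P \to Q) \to \neg P): already at y itself, y \Vdash ((P \lor Q) \to Q) \land P but y \nVdash (P \to Q) \to \neg P.
y \nVdash (P \to Q) \to \neg P: already at y itself, y \Vdash P \to Q but y \nVdash \neg P.
y \nVdash \neg P since y is accessible from y and y \Vdash P.

No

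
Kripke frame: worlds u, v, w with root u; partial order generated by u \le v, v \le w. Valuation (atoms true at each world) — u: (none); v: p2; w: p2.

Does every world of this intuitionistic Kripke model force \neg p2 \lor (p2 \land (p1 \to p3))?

Not every world: u \nVdash \neg p2 \lor (p2 \land (p1 \to p3)).
u \nVdash \neg p2 \lor (p2 \land (p1 \to p3)): neither disjunct is forced at u.
u \nVdash \neg p2 since v is accessible from u and v \Vdash p2.

No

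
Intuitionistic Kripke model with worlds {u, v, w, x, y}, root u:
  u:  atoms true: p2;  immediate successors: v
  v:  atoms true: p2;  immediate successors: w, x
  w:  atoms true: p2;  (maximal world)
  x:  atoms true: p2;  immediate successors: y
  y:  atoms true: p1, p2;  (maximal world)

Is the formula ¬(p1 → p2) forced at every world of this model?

No

Not every world: u ⊮ ¬(p1 → p2).
u ⊮ ¬(p1 → p2) since u is accessible from u and u ⊩ p1 → p2.
u ⊩ p1 → p2: every world accessible from u that forces p1 (namely y) also forces p2.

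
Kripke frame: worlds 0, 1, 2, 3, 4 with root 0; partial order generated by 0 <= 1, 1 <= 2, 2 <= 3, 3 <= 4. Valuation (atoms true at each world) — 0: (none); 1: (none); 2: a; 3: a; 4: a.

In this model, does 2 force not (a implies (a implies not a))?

2 forces not (a implies (a implies not a)): no world accessible from 2 forces a implies (a implies not a).

Yes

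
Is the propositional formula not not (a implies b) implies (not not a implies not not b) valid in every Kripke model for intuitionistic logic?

This is the distribution of double negation over implication, which is intuitionistically derivable.
Assume not not (a implies b) and not not a; suppose not b. Then a implies b would give not a (by contraposition), contradicting not not a; so not (a implies b), contradicting not not (a implies b). Hence not not b.

Yes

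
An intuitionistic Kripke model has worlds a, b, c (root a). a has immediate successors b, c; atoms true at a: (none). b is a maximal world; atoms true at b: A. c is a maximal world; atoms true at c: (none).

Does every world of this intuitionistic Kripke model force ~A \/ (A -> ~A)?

No

Not every world: a ||-/- ~A \/ (A -> ~A).
a ||-/- ~A \/ (A -> ~A): neither disjunct is forced at a.
a ||-/- ~A since b is accessible from a and b ||- A.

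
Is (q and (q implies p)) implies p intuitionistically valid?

This is modus ponens in implicational form, which is intuitionistically derivable.
If a world forces q and q implies p, then applying the implication at that world (which is accessible from itself) gives p.

Yes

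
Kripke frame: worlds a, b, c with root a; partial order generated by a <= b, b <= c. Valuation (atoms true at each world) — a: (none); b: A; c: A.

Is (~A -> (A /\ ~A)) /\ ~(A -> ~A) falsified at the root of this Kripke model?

a ||- (~A -> (A /\ ~A)) /\ ~(A -> ~A) since a forces both conjuncts.
So the root a forces (~A -> (A /\ ~A)) /\ ~(A -> ~A); the model is not a countermodel.

No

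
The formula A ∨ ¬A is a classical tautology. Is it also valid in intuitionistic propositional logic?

No

This is the law of excluded middle, which is not intuitionistically valid.
A Kripke countermodel: worlds 0, 1; order generated by 0 ≤ 1; atoms true at each world — 0:{}; 1:{A}.
0 ⊮ A ∨ ¬A: neither disjunct is forced at 0.
0 lacks atom A, so 0 ⊮ A.
So the root 0 does not force the formula.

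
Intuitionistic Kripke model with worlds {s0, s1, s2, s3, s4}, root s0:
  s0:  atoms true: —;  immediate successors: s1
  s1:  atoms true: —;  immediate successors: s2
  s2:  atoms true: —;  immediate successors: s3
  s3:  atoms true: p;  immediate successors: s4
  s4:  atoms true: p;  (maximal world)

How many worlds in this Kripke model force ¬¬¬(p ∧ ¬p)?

s0: forces it.
s1: forces it.
s2: forces it.
s3: forces it.
s4: forces it.
Worlds forcing the formula: {s0, s1, s2, s3, s4}.

5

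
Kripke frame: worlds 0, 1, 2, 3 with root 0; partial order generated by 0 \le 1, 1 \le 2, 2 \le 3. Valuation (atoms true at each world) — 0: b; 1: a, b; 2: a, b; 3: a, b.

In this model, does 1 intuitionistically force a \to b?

Yes

1 \Vdash a \to b: every world accessible from 1 that forces a (namely 1, 2, 3) also forces b.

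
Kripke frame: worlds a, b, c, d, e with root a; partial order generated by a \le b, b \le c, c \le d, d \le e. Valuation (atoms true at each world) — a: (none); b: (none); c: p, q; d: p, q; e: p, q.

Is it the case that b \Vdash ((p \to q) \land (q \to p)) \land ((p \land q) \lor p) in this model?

b \nVdash ((p \to q) \land (q \to p)) \land ((p \land q) \lor p) since b fails (p \land q) \lor p.

No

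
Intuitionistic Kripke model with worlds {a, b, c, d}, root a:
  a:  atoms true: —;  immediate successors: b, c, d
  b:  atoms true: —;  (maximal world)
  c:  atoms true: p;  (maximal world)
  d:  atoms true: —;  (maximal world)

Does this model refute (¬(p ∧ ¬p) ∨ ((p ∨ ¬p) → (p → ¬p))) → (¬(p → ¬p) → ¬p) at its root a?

Yes

a ⊮ (¬(p ∧ ¬p) ∨ ((p ∨ ¬p) → (p → ¬p))) → (¬(p → ¬p) → ¬p): already at a itself, a ⊩ ¬(p ∧ ¬p) ∨ ((p ∨ ¬p) → (p → ¬p)) but a ⊮ ¬(p → ¬p) → ¬p.
a ⊮ ¬(p → ¬p) → ¬p: at the accessible world c, c ⊩ ¬(p → ¬p) but c ⊮ ¬p.
c ⊮ ¬p since c is accessible from c and c ⊩ p.
So the root a does not force (¬(p ∧ ¬p) ∨ ((p ∨ ¬p) → (p → ¬p))) → (¬(p → ¬p) → ¬p); the model is a countermodel.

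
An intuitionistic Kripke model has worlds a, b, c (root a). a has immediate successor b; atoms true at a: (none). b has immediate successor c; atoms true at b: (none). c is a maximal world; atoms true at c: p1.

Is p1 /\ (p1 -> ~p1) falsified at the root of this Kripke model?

a ||-/- p1 /\ (p1 -> ~p1) since a fails p1.
So the root a does not force p1 /\ (p1 -> ~p1); the model is a countermodel.

Yes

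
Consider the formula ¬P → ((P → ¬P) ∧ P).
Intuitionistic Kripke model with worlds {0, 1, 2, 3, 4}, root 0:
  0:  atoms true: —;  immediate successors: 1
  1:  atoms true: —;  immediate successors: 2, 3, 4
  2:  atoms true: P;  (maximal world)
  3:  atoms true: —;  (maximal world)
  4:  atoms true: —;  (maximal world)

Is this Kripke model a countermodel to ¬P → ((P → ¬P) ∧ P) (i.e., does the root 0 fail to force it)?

Yes

0 ⊮ ¬P → ((P → ¬P) ∧ P): at the accessible world 3, 3 ⊩ ¬P but 3 ⊮ (P → ¬P) ∧ P.
3 ⊮ (P → ¬P) ∧ P since 3 fails P.
So the root 0 does not force ¬P → ((P → ¬P) ∧ P); the model is a countermodel.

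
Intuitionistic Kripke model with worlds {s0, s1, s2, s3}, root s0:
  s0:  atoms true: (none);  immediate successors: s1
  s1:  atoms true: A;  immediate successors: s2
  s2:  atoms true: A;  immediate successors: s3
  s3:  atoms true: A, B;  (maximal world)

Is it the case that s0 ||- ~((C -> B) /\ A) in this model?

s0 ||-/- ~((C -> B) /\ A) since s1 is accessible from s0 and s1 ||- (C -> B) /\ A.
s1 ||- (C -> B) /\ A since s1 forces both conjuncts.

No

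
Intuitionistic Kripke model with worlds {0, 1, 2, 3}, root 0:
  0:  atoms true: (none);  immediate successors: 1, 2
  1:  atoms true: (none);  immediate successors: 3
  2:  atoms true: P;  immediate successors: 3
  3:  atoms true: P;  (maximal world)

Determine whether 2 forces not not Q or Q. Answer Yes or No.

No

2 does not force not not Q or Q: neither disjunct is forced at 2.
2 does not force not not Q since 2 is accessible from 2 and 2 forces not Q.
2 forces not Q: no world accessible from 2 forces Q.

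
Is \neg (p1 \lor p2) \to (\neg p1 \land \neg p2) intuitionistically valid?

Yes

This is a constructively valid De Morgan direction (negated disjunction to conjunction of negations), which is intuitionistically derivable.
From \neg (p1 \lor p2): if p1 held then p1 \lor p2 would, contradiction — so \neg p1; similarly \neg p2.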